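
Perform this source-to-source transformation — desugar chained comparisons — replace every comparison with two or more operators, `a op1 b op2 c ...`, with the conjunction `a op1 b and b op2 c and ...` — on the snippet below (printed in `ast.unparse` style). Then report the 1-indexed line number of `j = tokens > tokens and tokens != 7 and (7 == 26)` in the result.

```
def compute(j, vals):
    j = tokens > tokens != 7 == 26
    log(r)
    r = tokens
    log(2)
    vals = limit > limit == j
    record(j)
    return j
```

2

Transformed code:
def compute(j, vals):
    j = tokens > tokens and tokens != 7 and (7 == 26)
    log(r)
    r = tokens
    log(2)
    vals = limit > limit and limit == j
    record(j)
    return j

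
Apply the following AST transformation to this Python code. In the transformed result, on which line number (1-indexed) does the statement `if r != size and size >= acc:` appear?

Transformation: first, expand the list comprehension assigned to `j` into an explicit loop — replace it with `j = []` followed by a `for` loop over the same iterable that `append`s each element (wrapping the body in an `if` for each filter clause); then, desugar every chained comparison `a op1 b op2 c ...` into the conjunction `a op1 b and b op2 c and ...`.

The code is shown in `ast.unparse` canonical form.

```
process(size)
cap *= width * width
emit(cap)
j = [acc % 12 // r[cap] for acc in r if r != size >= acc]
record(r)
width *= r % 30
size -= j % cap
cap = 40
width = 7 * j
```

Transformed code:
process(size)
cap *= width * width
emit(cap)
j = []
for acc in r:
    if r != size and size >= acc:
        j.append(acc % 12 // r[cap])
record(r)
width *= r % 30
size -= j % cap
cap = 40
width = 7 * j

6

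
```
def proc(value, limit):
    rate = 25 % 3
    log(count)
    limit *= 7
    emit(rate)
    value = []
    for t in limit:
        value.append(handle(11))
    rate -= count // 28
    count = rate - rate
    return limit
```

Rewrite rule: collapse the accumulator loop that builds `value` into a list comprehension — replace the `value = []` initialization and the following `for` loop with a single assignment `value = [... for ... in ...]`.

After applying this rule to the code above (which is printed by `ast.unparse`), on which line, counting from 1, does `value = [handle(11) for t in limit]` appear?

Transformed code:
def proc(value, limit):
    rate = 25 % 3
    log(count)
    limit *= 7
    emit(rate)
    value = [handle(11) for t in limit]
    rate -= count // 28
    count = rate - rate
    return limit

6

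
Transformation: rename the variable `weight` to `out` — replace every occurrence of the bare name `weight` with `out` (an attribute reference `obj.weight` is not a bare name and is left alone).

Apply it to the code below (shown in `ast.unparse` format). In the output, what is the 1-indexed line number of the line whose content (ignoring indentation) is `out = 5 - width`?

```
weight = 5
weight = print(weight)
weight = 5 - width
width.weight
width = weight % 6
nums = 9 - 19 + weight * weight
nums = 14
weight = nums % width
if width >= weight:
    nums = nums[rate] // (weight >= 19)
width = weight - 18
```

Transformed code:
out = 5
out = print(out)
out = 5 - width
width.weight
width = out % 6
nums = 9 - 19 + out * out
nums = 14
out = nums % width
if width >= out:
    nums = nums[rate] // (out >= 19)
width = out - 18

3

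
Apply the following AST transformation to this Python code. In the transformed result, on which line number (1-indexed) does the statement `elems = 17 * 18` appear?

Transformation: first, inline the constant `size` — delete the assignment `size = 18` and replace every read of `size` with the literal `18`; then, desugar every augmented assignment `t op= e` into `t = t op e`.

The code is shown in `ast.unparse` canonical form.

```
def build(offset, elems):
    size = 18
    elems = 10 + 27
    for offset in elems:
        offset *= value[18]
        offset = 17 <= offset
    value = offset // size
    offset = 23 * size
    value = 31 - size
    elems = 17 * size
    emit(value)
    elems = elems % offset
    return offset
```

9

Transformed code:
def build(offset, elems):
    elems = 10 + 27
    for offset in elems:
        offset = offset * value[18]
        offset = 17 <= offset
    value = offset // 18
    offset = 23 * 18
    value = 31 - 18
    elems = 17 * 18
    emit(value)
    elems = elems % offset
    return offset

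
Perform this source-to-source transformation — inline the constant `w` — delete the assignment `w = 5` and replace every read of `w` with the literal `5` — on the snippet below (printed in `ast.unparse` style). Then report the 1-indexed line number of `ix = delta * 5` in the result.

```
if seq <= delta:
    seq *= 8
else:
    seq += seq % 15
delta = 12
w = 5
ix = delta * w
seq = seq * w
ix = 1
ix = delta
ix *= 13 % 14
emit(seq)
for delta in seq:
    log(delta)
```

Transformed code:
if seq <= delta:
    seq *= 8
else:
    seq += seq % 15
delta = 12
ix = delta * 5
seq = seq * 5
ix = 1
ix = delta
ix *= 13 % 14
emit(seq)
for delta in seq:
    log(delta)

6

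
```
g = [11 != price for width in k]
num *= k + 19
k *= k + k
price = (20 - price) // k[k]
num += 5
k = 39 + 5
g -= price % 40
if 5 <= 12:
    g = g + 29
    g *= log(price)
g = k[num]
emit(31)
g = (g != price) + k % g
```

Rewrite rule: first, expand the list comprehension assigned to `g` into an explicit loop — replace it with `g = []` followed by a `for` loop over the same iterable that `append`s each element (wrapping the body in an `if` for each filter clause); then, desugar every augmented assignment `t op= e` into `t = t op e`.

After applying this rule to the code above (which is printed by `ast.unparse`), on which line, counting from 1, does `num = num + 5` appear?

7

Transformed code:
g = []
for width in k:
    g.append(11 != price)
num = num * (k + 19)
k = k * (k + k)
price = (20 - price) // k[k]
num = num + 5
k = 39 + 5
g = g - price % 40
if 5 <= 12:
    g = g + 29
    g = g * log(price)
g = k[num]
emit(31)
g = (g != price) + k % g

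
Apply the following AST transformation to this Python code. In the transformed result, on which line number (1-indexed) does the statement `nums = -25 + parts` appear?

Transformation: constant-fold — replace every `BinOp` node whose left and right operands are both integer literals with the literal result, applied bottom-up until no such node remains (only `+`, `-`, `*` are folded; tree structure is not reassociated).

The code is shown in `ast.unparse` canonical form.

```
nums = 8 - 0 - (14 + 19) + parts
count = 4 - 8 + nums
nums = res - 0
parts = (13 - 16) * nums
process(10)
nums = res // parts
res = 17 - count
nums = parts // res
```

Transformed code:
nums = -25 + parts
count = -4 + nums
nums = res - 0
parts = -3 * nums
process(10)
nums = res // parts
res = 17 - count
nums = parts // res

1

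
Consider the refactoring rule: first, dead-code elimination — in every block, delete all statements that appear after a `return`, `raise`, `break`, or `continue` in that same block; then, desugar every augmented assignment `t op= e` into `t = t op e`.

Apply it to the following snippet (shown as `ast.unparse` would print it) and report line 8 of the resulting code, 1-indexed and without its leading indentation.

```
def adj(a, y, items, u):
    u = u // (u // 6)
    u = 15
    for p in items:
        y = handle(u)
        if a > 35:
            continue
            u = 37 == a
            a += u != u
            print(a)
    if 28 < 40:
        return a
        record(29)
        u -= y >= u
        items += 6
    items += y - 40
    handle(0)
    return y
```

Transformed code:
def adj(a, y, items, u):
    u = u // (u // 6)
    u = 15
    for p in items:
        y = handle(u)
        if a > 35:
            continue
    if 28 < 40:
        return a
    items = items + (y - 40)
    handle(0)
    return y

if 28 < 40:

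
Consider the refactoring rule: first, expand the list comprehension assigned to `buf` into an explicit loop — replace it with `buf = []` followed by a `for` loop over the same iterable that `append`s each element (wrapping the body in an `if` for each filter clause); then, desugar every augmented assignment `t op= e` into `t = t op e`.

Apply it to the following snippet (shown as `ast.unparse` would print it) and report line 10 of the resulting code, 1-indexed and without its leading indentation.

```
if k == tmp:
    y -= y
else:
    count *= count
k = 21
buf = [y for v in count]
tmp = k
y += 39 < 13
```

Transformed code:
if k == tmp:
    y = y - y
else:
    count = count * count
k = 21
buf = []
for v in count:
    buf.append(y)
tmp = k
y = y + (39 < 13)

y = y + (39 < 13)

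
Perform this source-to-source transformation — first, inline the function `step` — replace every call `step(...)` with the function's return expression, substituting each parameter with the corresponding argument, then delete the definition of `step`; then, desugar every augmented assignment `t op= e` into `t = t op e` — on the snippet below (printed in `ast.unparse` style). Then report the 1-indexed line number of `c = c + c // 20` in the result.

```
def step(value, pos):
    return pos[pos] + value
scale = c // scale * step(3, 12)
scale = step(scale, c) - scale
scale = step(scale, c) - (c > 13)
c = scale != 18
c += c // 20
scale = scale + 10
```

Transformed code:
scale = c // scale * (12[12] + 3)
scale = c[c] + scale - scale
scale = c[c] + scale - (c > 13)
c = scale != 18
c = c + c // 20
scale = scale + 10

5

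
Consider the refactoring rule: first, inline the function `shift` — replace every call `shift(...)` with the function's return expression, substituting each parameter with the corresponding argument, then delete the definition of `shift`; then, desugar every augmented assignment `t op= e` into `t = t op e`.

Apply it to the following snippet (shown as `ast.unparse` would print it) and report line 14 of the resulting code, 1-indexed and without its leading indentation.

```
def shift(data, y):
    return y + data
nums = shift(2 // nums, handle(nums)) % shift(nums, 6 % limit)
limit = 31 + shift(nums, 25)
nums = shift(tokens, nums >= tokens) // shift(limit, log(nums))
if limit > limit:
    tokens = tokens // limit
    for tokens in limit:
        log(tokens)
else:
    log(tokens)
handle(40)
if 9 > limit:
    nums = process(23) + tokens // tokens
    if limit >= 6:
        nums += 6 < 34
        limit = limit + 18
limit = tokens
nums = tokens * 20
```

Transformed code:
nums = (handle(nums) + 2 // nums) % (6 % limit + nums)
limit = 31 + (25 + nums)
nums = ((nums >= tokens) + tokens) // (log(nums) + limit)
if limit > limit:
    tokens = tokens // limit
    for tokens in limit:
        log(tokens)
else:
    log(tokens)
handle(40)
if 9 > limit:
    nums = process(23) + tokens // tokens
    if limit >= 6:
        nums = nums + (6 < 34)
        limit = limit + 18
limit = tokens
nums = tokens * 20

nums = nums + (6 < 34)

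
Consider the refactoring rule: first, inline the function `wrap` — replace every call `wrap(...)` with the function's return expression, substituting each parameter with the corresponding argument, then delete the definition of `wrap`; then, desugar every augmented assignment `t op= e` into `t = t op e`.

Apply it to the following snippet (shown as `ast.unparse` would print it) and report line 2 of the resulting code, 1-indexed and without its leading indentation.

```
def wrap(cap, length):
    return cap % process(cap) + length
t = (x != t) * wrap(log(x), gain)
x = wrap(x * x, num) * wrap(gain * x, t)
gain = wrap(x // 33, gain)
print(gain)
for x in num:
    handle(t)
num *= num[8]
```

Transformed code:
t = (x != t) * (log(x) % process(log(x)) + gain)
x = (x * x % process(x * x) + num) * (gain * x % process(gain * x) + t)
gain = x // 33 % process(x // 33) + gain
print(gain)
for x in num:
    handle(t)
num = num * num[8]

x = (x * x % process(x * x) + num) * (gain * x % process(gain * x) + t)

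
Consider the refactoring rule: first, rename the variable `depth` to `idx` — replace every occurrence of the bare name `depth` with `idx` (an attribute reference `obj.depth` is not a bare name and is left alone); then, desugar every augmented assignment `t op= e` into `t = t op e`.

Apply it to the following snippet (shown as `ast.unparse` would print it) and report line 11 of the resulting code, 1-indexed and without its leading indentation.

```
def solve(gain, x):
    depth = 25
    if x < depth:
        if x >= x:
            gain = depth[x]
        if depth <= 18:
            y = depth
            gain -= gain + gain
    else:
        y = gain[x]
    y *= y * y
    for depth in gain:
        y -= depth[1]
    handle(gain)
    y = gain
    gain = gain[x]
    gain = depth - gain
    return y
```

y = y * (y * y)

Transformed code:
def solve(gain, x):
    idx = 25
    if x < idx:
        if x >= x:
            gain = idx[x]
        if idx <= 18:
            y = idx
            gain = gain - (gain + gain)
    else:
        y = gain[x]
    y = y * (y * y)
    for idx in gain:
        y = y - idx[1]
    handle(gain)
    y = gain
    gain = gain[x]
    gain = idx - gain
    return y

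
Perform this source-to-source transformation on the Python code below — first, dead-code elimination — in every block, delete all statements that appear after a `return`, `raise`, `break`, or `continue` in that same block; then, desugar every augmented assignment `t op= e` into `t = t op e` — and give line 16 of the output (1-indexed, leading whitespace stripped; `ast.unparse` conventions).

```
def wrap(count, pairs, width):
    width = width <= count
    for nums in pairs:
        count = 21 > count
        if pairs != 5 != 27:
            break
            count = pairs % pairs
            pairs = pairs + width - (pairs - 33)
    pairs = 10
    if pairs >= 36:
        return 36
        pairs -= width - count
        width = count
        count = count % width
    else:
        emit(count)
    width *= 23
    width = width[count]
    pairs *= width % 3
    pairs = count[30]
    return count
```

return count

Transformed code:
def wrap(count, pairs, width):
    width = width <= count
    for nums in pairs:
        count = 21 > count
        if pairs != 5 != 27:
            break
    pairs = 10
    if pairs >= 36:
        return 36
    else:
        emit(count)
    width = width * 23
    width = width[count]
    pairs = pairs * (width % 3)
    pairs = count[30]
    return count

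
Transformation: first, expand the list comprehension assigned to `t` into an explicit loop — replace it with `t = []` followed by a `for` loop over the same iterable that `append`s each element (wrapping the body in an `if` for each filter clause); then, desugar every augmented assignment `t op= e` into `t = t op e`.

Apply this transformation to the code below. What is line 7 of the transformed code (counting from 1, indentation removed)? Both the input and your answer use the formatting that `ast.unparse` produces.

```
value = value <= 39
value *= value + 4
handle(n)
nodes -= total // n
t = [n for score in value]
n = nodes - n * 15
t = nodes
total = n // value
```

t.append(n)

Transformed code:
value = value <= 39
value = value * (value + 4)
handle(n)
nodes = nodes - total // n
t = []
for score in value:
    t.append(n)
n = nodes - n * 15
t = nodes
total = n // value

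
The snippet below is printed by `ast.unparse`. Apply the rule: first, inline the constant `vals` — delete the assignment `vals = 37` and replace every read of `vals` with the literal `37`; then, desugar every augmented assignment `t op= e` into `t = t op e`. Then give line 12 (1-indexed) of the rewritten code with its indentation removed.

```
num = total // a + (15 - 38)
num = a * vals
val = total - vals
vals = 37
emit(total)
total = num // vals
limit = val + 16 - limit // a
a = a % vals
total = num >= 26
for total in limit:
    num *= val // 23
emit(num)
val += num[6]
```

val = val + num[6]

Transformed code:
num = total // a + (15 - 38)
num = a * 37
val = total - 37
emit(total)
total = num // 37
limit = val + 16 - limit // a
a = a % 37
total = num >= 26
for total in limit:
    num = num * (val // 23)
emit(num)
val = val + num[6]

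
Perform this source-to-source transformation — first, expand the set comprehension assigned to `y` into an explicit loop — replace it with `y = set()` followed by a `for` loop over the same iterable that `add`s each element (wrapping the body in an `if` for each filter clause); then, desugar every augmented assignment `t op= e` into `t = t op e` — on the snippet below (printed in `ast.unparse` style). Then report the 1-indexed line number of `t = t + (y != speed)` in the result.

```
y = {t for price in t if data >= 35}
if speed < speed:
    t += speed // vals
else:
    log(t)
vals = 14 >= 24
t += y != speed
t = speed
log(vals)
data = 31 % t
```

Transformed code:
y = set()
for price in t:
    if data >= 35:
        y.add(t)
if speed < speed:
    t = t + speed // vals
else:
    log(t)
vals = 14 >= 24
t = t + (y != speed)
t = speed
log(vals)
data = 31 % t

10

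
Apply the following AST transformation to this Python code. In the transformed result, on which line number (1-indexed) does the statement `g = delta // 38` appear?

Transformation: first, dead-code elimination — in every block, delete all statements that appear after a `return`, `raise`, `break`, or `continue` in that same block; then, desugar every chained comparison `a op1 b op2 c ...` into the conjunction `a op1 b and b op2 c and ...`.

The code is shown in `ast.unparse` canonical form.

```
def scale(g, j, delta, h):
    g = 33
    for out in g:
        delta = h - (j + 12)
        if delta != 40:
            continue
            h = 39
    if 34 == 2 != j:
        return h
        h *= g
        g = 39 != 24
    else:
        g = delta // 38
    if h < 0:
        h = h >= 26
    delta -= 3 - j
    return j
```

10

Transformed code:
def scale(g, j, delta, h):
    g = 33
    for out in g:
        delta = h - (j + 12)
        if delta != 40:
            continue
    if 34 == 2 and 2 != j:
        return h
    else:
        g = delta // 38
    if h < 0:
        h = h >= 26
    delta -= 3 - j
    return j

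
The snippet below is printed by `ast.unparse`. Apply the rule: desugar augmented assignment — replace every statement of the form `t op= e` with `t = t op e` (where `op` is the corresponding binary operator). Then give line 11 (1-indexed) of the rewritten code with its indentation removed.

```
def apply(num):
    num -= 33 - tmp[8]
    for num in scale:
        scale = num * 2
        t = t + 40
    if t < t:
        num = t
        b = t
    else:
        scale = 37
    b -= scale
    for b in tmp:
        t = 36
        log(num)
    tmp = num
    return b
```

b = b - scale

Transformed code:
def apply(num):
    num = num - (33 - tmp[8])
    for num in scale:
        scale = num * 2
        t = t + 40
    if t < t:
        num = t
        b = t
    else:
        scale = 37
    b = b - scale
    for b in tmp:
        t = 36
        log(num)
    tmp = num
    return b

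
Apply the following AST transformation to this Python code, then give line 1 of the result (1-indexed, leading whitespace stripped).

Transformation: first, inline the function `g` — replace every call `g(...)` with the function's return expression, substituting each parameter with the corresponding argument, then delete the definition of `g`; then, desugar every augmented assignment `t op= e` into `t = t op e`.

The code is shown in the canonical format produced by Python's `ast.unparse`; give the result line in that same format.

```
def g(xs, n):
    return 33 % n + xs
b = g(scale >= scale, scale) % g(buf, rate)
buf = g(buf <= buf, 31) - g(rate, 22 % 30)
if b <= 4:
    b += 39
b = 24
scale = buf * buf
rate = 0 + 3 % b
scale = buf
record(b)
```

Transformed code:
b = (33 % scale + (scale >= scale)) % (33 % rate + buf)
buf = 33 % 31 + (buf <= buf) - (33 % (22 % 30) + rate)
if b <= 4:
    b = b + 39
b = 24
scale = buf * buf
rate = 0 + 3 % b
scale = buf
record(b)

b = (33 % scale + (scale >= scale)) % (33 % rate + buf)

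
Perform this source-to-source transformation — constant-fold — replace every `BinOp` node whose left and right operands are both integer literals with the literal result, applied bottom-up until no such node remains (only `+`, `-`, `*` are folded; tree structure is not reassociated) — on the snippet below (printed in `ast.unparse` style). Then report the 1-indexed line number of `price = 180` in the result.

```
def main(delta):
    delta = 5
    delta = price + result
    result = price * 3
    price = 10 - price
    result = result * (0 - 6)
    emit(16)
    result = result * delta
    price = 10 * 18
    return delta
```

Transformed code:
def main(delta):
    delta = 5
    delta = price + result
    result = price * 3
    price = 10 - price
    result = result * -6
    emit(16)
    result = result * delta
    price = 180
    return delta

9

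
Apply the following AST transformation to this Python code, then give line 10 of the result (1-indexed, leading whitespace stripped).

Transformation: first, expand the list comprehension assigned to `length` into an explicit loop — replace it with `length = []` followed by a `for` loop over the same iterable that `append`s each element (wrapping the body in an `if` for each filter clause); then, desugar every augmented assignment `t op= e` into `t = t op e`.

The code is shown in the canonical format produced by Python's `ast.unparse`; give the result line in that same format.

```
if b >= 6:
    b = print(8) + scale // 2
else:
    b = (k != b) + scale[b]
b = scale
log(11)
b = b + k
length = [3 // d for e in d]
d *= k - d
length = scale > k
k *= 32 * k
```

Transformed code:
if b >= 6:
    b = print(8) + scale // 2
else:
    b = (k != b) + scale[b]
b = scale
log(11)
b = b + k
length = []
for e in d:
    length.append(3 // d)
d = d * (k - d)
length = scale > k
k = k * (32 * k)

length.append(3 // d)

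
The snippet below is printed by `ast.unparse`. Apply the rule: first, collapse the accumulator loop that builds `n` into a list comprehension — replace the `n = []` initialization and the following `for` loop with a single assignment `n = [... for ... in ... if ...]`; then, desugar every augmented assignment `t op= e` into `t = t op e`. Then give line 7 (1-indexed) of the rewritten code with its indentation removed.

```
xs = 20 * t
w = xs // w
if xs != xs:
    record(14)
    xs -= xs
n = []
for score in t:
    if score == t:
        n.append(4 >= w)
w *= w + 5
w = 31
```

Transformed code:
xs = 20 * t
w = xs // w
if xs != xs:
    record(14)
    xs = xs - xs
n = [4 >= w for score in t if score == t]
w = w * (w + 5)
w = 31

w = w * (w + 5)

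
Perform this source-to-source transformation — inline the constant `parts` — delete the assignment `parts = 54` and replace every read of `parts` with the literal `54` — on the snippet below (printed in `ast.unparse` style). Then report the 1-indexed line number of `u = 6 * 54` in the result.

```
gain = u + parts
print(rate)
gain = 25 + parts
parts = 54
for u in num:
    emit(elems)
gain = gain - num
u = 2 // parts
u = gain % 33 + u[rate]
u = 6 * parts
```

9

Transformed code:
gain = u + 54
print(rate)
gain = 25 + 54
for u in num:
    emit(elems)
gain = gain - num
u = 2 // 54
u = gain % 33 + u[rate]
u = 6 * 54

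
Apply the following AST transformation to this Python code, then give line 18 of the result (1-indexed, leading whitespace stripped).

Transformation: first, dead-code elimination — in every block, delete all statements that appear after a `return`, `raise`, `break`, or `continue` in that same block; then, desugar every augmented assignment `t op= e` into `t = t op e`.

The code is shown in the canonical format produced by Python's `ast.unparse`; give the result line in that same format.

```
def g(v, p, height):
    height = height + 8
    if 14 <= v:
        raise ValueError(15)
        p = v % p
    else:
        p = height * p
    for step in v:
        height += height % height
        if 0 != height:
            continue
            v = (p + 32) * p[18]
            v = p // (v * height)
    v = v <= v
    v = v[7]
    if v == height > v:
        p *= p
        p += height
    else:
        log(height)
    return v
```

return v

Transformed code:
def g(v, p, height):
    height = height + 8
    if 14 <= v:
        raise ValueError(15)
    else:
        p = height * p
    for step in v:
        height = height + height % height
        if 0 != height:
            continue
    v = v <= v
    v = v[7]
    if v == height > v:
        p = p * p
        p = p + height
    else:
        log(height)
    return v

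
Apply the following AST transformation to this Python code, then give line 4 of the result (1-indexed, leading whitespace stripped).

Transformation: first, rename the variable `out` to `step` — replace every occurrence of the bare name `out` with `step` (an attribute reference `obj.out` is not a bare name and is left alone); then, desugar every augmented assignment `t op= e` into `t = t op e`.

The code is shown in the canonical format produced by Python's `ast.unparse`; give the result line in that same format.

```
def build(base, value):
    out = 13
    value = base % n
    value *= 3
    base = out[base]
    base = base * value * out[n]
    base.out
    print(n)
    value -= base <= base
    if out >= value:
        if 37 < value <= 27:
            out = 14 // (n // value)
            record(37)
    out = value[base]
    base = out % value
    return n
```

value = value * 3

Transformed code:
def build(base, value):
    step = 13
    value = base % n
    value = value * 3
    base = step[base]
    base = base * value * step[n]
    base.out
    print(n)
    value = value - (base <= base)
    if step >= value:
        if 37 < value <= 27:
            step = 14 // (n // value)
            record(37)
    step = value[base]
    base = step % value
    return n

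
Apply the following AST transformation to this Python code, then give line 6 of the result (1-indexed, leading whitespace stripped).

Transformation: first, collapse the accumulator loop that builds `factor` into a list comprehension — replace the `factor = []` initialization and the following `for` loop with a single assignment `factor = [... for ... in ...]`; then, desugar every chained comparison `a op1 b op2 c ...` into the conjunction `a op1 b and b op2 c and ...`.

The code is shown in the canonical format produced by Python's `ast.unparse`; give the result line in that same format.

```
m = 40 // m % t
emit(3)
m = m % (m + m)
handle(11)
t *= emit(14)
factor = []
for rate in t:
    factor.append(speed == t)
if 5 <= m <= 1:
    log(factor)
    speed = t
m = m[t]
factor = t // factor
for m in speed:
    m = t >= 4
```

Transformed code:
m = 40 // m % t
emit(3)
m = m % (m + m)
handle(11)
t *= emit(14)
factor = [speed == t for rate in t]
if 5 <= m and m <= 1:
    log(factor)
    speed = t
m = m[t]
factor = t // factor
for m in speed:
    m = t >= 4

factor = [speed == t for rate in t]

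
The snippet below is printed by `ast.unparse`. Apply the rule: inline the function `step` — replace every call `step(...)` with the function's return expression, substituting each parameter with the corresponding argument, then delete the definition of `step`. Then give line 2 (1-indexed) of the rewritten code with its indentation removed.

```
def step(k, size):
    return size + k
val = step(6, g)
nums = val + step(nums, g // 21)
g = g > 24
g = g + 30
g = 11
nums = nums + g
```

nums = val + (g // 21 + nums)

Transformed code:
val = g + 6
nums = val + (g // 21 + nums)
g = g > 24
g = g + 30
g = 11
nums = nums + g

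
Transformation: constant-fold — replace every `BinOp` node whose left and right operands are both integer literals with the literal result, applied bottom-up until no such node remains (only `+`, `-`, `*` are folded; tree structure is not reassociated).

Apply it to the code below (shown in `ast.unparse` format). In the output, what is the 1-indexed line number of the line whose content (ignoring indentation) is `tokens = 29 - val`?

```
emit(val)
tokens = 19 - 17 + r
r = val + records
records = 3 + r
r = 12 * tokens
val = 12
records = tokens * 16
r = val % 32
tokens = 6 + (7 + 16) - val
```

9

Transformed code:
emit(val)
tokens = 2 + r
r = val + records
records = 3 + r
r = 12 * tokens
val = 12
records = tokens * 16
r = val % 32
tokens = 29 - val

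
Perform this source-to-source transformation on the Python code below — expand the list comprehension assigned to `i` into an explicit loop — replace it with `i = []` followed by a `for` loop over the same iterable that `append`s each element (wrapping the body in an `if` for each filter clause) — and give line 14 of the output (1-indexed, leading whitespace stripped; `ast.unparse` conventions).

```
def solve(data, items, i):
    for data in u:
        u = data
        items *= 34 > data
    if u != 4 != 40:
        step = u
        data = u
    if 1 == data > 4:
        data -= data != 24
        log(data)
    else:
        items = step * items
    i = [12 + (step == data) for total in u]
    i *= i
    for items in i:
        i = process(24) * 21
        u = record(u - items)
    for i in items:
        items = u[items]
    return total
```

for total in u:

Transformed code:
def solve(data, items, i):
    for data in u:
        u = data
        items *= 34 > data
    if u != 4 != 40:
        step = u
        data = u
    if 1 == data > 4:
        data -= data != 24
        log(data)
    else:
        items = step * items
    i = []
    for total in u:
        i.append(12 + (step == data))
    i *= i
    for items in i:
        i = process(24) * 21
        u = record(u - items)
    for i in items:
        items = u[items]
    return total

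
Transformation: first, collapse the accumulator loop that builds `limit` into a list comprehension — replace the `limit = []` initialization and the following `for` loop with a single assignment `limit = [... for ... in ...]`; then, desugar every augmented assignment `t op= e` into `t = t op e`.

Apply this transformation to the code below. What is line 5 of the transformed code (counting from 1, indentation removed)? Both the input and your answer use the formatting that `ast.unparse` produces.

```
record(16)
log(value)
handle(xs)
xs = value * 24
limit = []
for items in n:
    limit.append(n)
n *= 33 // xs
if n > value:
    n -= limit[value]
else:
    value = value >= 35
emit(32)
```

limit = [n for items in n]

Transformed code:
record(16)
log(value)
handle(xs)
xs = value * 24
limit = [n for items in n]
n = n * (33 // xs)
if n > value:
    n = n - limit[value]
else:
    value = value >= 35
emit(32)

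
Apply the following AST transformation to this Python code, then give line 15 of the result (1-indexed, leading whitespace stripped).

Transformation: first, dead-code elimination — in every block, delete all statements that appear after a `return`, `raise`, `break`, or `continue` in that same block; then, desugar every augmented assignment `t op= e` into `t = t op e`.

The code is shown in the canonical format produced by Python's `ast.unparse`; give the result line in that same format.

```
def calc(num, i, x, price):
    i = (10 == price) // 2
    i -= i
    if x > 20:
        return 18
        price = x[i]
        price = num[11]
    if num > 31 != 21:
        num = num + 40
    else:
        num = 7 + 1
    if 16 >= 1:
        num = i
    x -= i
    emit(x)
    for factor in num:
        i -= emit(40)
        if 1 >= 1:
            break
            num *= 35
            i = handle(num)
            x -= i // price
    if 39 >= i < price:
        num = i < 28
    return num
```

Transformed code:
def calc(num, i, x, price):
    i = (10 == price) // 2
    i = i - i
    if x > 20:
        return 18
    if num > 31 != 21:
        num = num + 40
    else:
        num = 7 + 1
    if 16 >= 1:
        num = i
    x = x - i
    emit(x)
    for factor in num:
        i = i - emit(40)
        if 1 >= 1:
            break
    if 39 >= i < price:
        num = i < 28
    return num

i = i - emit(40)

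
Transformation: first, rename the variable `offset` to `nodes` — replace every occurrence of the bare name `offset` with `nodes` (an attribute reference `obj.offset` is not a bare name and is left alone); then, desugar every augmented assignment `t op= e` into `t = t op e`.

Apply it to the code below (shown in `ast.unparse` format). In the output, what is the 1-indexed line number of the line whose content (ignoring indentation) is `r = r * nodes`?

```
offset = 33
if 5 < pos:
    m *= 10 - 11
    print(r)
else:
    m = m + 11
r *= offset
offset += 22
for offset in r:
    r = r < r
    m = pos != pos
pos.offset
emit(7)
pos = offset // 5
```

7

Transformed code:
nodes = 33
if 5 < pos:
    m = m * (10 - 11)
    print(r)
else:
    m = m + 11
r = r * nodes
nodes = nodes + 22
for nodes in r:
    r = r < r
    m = pos != pos
pos.offset
emit(7)
pos = nodes // 5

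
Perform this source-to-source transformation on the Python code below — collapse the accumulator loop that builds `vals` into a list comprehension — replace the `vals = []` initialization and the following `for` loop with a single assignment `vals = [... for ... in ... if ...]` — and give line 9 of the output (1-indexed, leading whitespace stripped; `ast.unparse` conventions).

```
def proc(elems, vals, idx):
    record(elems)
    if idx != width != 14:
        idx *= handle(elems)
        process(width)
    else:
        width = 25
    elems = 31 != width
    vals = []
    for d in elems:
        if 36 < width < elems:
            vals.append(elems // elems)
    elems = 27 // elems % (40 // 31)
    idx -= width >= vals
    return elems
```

vals = [elems // elems for d in elems if 36 < width < elems]

Transformed code:
def proc(elems, vals, idx):
    record(elems)
    if idx != width != 14:
        idx *= handle(elems)
        process(width)
    else:
        width = 25
    elems = 31 != width
    vals = [elems // elems for d in elems if 36 < width < elems]
    elems = 27 // elems % (40 // 31)
    idx -= width >= vals
    return elems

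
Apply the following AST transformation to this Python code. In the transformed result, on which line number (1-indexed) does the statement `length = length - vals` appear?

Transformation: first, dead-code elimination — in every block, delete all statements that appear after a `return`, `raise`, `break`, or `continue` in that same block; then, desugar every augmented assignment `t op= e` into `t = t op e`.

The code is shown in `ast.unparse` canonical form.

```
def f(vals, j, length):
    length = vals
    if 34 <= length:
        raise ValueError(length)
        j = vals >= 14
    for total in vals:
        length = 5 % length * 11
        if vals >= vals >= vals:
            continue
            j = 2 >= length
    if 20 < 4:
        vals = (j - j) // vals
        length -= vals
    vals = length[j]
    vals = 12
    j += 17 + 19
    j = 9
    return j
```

Transformed code:
def f(vals, j, length):
    length = vals
    if 34 <= length:
        raise ValueError(length)
    for total in vals:
        length = 5 % length * 11
        if vals >= vals >= vals:
            continue
    if 20 < 4:
        vals = (j - j) // vals
        length = length - vals
    vals = length[j]
    vals = 12
    j = j + (17 + 19)
    j = 9
    return j

11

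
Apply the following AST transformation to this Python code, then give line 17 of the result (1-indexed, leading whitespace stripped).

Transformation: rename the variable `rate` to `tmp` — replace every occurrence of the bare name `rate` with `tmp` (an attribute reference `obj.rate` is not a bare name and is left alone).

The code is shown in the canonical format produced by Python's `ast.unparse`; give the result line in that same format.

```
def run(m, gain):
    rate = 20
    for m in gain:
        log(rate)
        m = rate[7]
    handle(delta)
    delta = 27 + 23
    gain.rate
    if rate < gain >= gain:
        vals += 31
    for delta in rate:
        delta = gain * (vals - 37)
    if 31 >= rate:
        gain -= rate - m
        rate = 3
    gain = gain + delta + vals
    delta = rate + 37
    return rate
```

delta = tmp + 37

Transformed code:
def run(m, gain):
    tmp = 20
    for m in gain:
        log(tmp)
        m = tmp[7]
    handle(delta)
    delta = 27 + 23
    gain.rate
    if tmp < gain >= gain:
        vals += 31
    for delta in tmp:
        delta = gain * (vals - 37)
    if 31 >= tmp:
        gain -= tmp - m
        tmp = 3
    gain = gain + delta + vals
    delta = tmp + 37
    return tmp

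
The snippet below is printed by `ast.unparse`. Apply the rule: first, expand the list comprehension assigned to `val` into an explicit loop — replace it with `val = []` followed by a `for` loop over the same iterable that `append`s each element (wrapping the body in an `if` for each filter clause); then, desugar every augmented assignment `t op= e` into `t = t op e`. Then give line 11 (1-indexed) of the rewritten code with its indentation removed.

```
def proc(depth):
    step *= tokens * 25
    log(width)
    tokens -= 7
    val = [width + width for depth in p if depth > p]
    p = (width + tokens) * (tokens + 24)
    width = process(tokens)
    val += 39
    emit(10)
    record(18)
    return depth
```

Transformed code:
def proc(depth):
    step = step * (tokens * 25)
    log(width)
    tokens = tokens - 7
    val = []
    for depth in p:
        if depth > p:
            val.append(width + width)
    p = (width + tokens) * (tokens + 24)
    width = process(tokens)
    val = val + 39
    emit(10)
    record(18)
    return depth

val = val + 39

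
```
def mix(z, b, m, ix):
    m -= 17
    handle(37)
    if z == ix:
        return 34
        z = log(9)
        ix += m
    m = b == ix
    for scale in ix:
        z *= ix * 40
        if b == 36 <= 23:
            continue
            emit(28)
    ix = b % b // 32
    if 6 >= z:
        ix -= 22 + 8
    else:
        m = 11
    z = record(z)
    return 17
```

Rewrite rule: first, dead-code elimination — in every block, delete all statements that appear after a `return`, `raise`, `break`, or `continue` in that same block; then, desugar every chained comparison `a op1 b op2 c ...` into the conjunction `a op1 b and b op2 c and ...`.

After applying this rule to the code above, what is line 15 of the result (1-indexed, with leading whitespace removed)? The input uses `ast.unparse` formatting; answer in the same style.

m = 11

Transformed code:
def mix(z, b, m, ix):
    m -= 17
    handle(37)
    if z == ix:
        return 34
    m = b == ix
    for scale in ix:
        z *= ix * 40
        if b == 36 and 36 <= 23:
            continue
    ix = b % b // 32
    if 6 >= z:
        ix -= 22 + 8
    else:
        m = 11
    z = record(z)
    return 17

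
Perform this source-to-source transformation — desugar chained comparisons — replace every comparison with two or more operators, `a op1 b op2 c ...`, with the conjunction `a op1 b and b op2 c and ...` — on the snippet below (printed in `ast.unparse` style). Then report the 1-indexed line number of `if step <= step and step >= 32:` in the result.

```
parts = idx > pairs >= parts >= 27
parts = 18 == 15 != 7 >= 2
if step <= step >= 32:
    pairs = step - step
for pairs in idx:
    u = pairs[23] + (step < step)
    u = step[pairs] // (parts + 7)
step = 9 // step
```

3

Transformed code:
parts = idx > pairs and pairs >= parts and (parts >= 27)
parts = 18 == 15 and 15 != 7 and (7 >= 2)
if step <= step and step >= 32:
    pairs = step - step
for pairs in idx:
    u = pairs[23] + (step < step)
    u = step[pairs] // (parts + 7)
step = 9 // step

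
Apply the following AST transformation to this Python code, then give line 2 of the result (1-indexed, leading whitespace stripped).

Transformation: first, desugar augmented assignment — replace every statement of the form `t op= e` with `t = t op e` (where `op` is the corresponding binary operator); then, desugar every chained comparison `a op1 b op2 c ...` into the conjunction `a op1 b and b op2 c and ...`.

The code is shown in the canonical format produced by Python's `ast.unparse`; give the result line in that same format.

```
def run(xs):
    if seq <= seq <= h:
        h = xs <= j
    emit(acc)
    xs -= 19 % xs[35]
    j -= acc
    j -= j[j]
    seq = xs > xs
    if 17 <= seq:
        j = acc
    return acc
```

Transformed code:
def run(xs):
    if seq <= seq and seq <= h:
        h = xs <= j
    emit(acc)
    xs = xs - 19 % xs[35]
    j = j - acc
    j = j - j[j]
    seq = xs > xs
    if 17 <= seq:
        j = acc
    return acc

if seq <= seq and seq <= h: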